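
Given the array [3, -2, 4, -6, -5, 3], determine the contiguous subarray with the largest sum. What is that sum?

Using Kadane's algorithm on [3, -2, 4, -6, -5, 3]:

Scanning through the array:
Position 1 (value -2): max_ending_here = 1, max_so_far = 3
Position 2 (value 4): max_ending_here = 5, max_so_far = 5
Position 3 (value -6): max_ending_here = -1, max_so_far = 5
Position 4 (value -5): max_ending_here = -5, max_so_far = 5
Position 5 (value 3): max_ending_here = 3, max_so_far = 5

Maximum subarray: [3, -2, 4]
Maximum sum: 5

The maximum subarray is [3, -2, 4] with sum 5. This subarray runs from index 0 to index 2.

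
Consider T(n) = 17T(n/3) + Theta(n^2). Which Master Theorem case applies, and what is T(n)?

Master Theorem for T(n) = 17T(n/3) + O(n^2):

a = 17, b = 3, c = 2
log_b(a) = log_3(17) = 2.5789

Case 1: c = 2 < log_3(17) = 2.5789
T(n) = O(n^(log_3 17))

For T(n) = 17T(n/3) + O(n^2): log_3(17) = 2.5789. This is Case 1 of the Master Theorem (c < log_b(a), work dominated by leaves), giving O(n^(log_3 17)).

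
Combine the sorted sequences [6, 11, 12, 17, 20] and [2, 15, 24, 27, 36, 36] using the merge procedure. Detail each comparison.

Merging process:

Compare 6 vs 2: take 2 from right. Merged: [2]
Compare 6 vs 15: take 6 from left. Merged: [2, 6]
Compare 11 vs 15: take 11 from left. Merged: [2, 6, 11]
Compare 12 vs 15: take 12 from left. Merged: [2, 6, 11, 12]
Compare 17 vs 15: take 15 from right. Merged: [2, 6, 11, 12, 15]
Compare 17 vs 24: take 17 from left. Merged: [2, 6, 11, 12, 15, 17]
Compare 20 vs 24: take 20 from left. Merged: [2, 6, 11, 12, 15, 17, 20]
Append remaining from right: [24, 27, 36, 36]. Merged: [2, 6, 11, 12, 15, 17, 20, 24, 27, 36, 36]

Final merged array: [2, 6, 11, 12, 15, 17, 20, 24, 27, 36, 36]
Total comparisons: 7

The merged array is [2, 6, 11, 12, 15, 17, 20, 24, 27, 36, 36], requiring 7 comparisons. The merge step runs in O(n) time where n is the total number of elements.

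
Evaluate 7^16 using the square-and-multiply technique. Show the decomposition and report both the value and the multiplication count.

Computing 7^16 by squaring (build up from 7^1; each line after the first costs one multiplication):

7^1 = 7
7^2 = (7^1)^2 = 7^2 = 49
7^4 = (7^2)^2 = 49^2 = 2401
7^8 = (7^4)^2 = 2401^2 = 5764801
7^16 = (7^8)^2 = 5764801^2 = 33232930569601

Result: 33232930569601
Multiplications needed: 4 (4 lines after 7^1)

7^16 = 33232930569601. Using exponentiation by squaring, this requires 4 multiplications. The key idea: if the exponent is even, square the half-power; if odd, multiply by the base once.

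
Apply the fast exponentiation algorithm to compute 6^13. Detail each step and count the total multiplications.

Computing 6^13 by squaring (build up from 6^1; each line after the first costs one multiplication):

6^1 = 6
6^2 = (6^1)^2 = 6^2 = 36
6^3 = 6 * 6^2 = 6 * 36 = 216
6^6 = (6^3)^2 = 216^2 = 46656
6^12 = (6^6)^2 = 46656^2 = 2176782336
6^13 = 6 * 6^12 = 6 * 2176782336 = 13060694016

Result: 13060694016
Multiplications needed: 5 (5 lines after 6^1)

6^13 = 13060694016. Using exponentiation by squaring, this requires 5 multiplications. The key idea: if the exponent is even, square the half-power; if odd, multiply by the base once.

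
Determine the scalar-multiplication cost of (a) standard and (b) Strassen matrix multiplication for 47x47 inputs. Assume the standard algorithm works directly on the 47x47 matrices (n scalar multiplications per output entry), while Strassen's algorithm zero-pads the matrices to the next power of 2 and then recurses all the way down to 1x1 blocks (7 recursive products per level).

Matrix multiplication for 47x47 matrices:

Strassen's algorithm requires power-of-2 dimensions. Pad 47x47 to 64x64 (next power of 2).

Standard algorithm: 47^3 = 103823 multiplications
Strassen's algorithm: 7^(log2(64)) = 7^6 = 117649 multiplications
Difference: 103823 - 117649 = -13826 (Strassen uses MORE here due to padding overhead — for small or just-over-power-of-2 n, padding can outweigh the per-level savings)

Standard: 103823 multiplications (47^3). Strassen: 117649 multiplications (7^6, after padding to 64x64). Strassen reduces 8 recursive multiplications to 7 at each level.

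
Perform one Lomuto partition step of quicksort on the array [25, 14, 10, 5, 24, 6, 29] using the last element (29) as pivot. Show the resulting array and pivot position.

Lomuto partition with pivot = 29:

Initial array: [25, 14, 10, 5, 24, 6, 29]

arr[0]=25 <= 29: swap with position 0, array becomes [25, 14, 10, 5, 24, 6, 29]
arr[1]=14 <= 29: swap with position 1, array becomes [25, 14, 10, 5, 24, 6, 29]
arr[2]=10 <= 29: swap with position 2, array becomes [25, 14, 10, 5, 24, 6, 29]
arr[3]=5 <= 29: swap with position 3, array becomes [25, 14, 10, 5, 24, 6, 29]
arr[4]=24 <= 29: swap with position 4, array becomes [25, 14, 10, 5, 24, 6, 29]
arr[5]=6 <= 29: swap with position 5, array becomes [25, 14, 10, 5, 24, 6, 29]

Place pivot at position 6: [25, 14, 10, 5, 24, 6, 29]
Pivot position: 6

After partitioning with pivot 29, the array becomes [25, 14, 10, 5, 24, 6, 29]. The pivot is placed at index 6. All elements to the left of the pivot are <= 29, and all elements to the right are > 29.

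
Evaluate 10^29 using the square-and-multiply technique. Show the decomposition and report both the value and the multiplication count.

Computing 10^29 by squaring (build up from 10^1; each line after the first costs one multiplication):

10^1 = 10
10^2 = (10^1)^2 = 10^2 = 100
10^3 = 10 * 10^2 = 10 * 100 = 1000
10^6 = (10^3)^2 = 1000^2 = 1000000
10^7 = 10 * 10^6 = 10 * 1000000 = 10000000
10^14 = (10^7)^2 = 10000000^2 = 100000000000000
10^28 = (10^14)^2 = 100000000000000^2 = 10000000000000000000000000000
10^29 = 10 * 10^28 = 10 * 10000000000000000000000000000 = 100000000000000000000000000000

Result: 100000000000000000000000000000
Multiplications needed: 7 (7 lines after 10^1)

10^29 = 100000000000000000000000000000. Using exponentiation by squaring, this requires 7 multiplications. The key idea: if the exponent is even, square the half-power; if odd, multiply by the base once.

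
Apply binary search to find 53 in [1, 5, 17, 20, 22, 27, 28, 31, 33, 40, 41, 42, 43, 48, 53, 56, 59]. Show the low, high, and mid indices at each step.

Binary search for 53 in [1, 5, 17, 20, 22, 27, 28, 31, 33, 40, 41, 42, 43, 48, 53, 56, 59]:

lo=0, hi=16, mid=8, arr[mid]=33 -> 33 < 53, search right half
lo=9, hi=16, mid=12, arr[mid]=43 -> 43 < 53, search right half
lo=13, hi=16, mid=14, arr[mid]=53 -> Found target at index 14!

Binary search finds 53 at index 14 after 3 comparisons. The search repeatedly halves the search space by comparing with the middle element.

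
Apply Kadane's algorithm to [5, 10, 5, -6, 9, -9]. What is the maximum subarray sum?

Using Kadane's algorithm on [5, 10, 5, -6, 9, -9]:

Scanning through the array:
Position 1 (value 10): max_ending_here = 15, max_so_far = 15
Position 2 (value 5): max_ending_here = 20, max_so_far = 20
Position 3 (value -6): max_ending_here = 14, max_so_far = 20
Position 4 (value 9): max_ending_here = 23, max_so_far = 23
Position 5 (value -9): max_ending_here = 14, max_so_far = 23

Maximum subarray: [5, 10, 5, -6, 9]
Maximum sum: 23

The maximum subarray is [5, 10, 5, -6, 9] with sum 23. This subarray runs from index 0 to index 4.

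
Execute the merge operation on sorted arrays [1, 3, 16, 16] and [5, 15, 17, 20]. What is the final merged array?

Merging process:

Compare 1 vs 5: take 1 from left. Merged: [1]
Compare 3 vs 5: take 3 from left. Merged: [1, 3]
Compare 16 vs 5: take 5 from right. Merged: [1, 3, 5]
Compare 16 vs 15: take 15 from right. Merged: [1, 3, 5, 15]
Compare 16 vs 17: take 16 from left. Merged: [1, 3, 5, 15, 16]
Compare 16 vs 17: take 16 from left. Merged: [1, 3, 5, 15, 16, 16]
Append remaining from right: [17, 20]. Merged: [1, 3, 5, 15, 16, 16, 17, 20]

Final merged array: [1, 3, 5, 15, 16, 16, 17, 20]
Total comparisons: 6

The merged array is [1, 3, 5, 15, 16, 16, 17, 20], requiring 6 comparisons. The merge step runs in O(n) time where n is the total number of elements.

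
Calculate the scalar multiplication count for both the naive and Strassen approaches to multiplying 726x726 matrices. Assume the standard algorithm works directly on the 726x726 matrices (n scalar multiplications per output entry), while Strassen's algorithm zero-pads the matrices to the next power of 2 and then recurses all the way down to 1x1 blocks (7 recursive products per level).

Matrix multiplication for 726x726 matrices:

Strassen's algorithm requires power-of-2 dimensions. Pad 726x726 to 1024x1024 (next power of 2).

Standard algorithm: 726^3 = 382657176 multiplications
Strassen's algorithm: 7^(log2(1024)) = 7^10 = 282475249 multiplications
Savings: 382657176 - 282475249 = 100181927 multiplications

Standard: 382657176 multiplications (726^3). Strassen: 282475249 multiplications (7^10, after padding to 1024x1024). Strassen reduces 8 recursive multiplications to 7 at each level.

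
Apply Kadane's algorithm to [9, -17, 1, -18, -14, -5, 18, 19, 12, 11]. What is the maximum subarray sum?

Using Kadane's algorithm on [9, -17, 1, -18, -14, -5, 18, 19, 12, 11]:

Scanning through the array:
Position 1 (value -17): max_ending_here = -8, max_so_far = 9
Position 2 (value 1): max_ending_here = 1, max_so_far = 9
Position 3 (value -18): max_ending_here = -17, max_so_far = 9
Position 4 (value -14): max_ending_here = -14, max_so_far = 9
Position 5 (value -5): max_ending_here = -5, max_so_far = 9
Position 6 (value 18): max_ending_here = 18, max_so_far = 18
Position 7 (value 19): max_ending_here = 37, max_so_far = 37
Position 8 (value 12): max_ending_here = 49, max_so_far = 49
Position 9 (value 11): max_ending_here = 60, max_so_far = 60

Maximum subarray: [18, 19, 12, 11]
Maximum sum: 60

The maximum subarray is [18, 19, 12, 11] with sum 60. This subarray runs from index 6 to index 9.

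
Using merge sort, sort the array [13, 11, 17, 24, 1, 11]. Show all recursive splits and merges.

Merge sort trace:

Split: [13, 11, 17, 24, 1, 11] -> [13, 11, 17] and [24, 1, 11]
  Split: [13, 11, 17] -> [13] and [11, 17]
    Split: [11, 17] -> [11] and [17]
    Merge: [11] + [17] -> [11, 17]
  Merge: [13] + [11, 17] -> [11, 13, 17]
  Split: [24, 1, 11] -> [24] and [1, 11]
    Split: [1, 11] -> [1] and [11]
    Merge: [1] + [11] -> [1, 11]
  Merge: [24] + [1, 11] -> [1, 11, 24]
Merge: [11, 13, 17] + [1, 11, 24] -> [1, 11, 11, 13, 17, 24]

Final sorted array: [1, 11, 11, 13, 17, 24]

The merge sort proceeds by recursively splitting the array and merging sorted halves.
After all merges, the sorted array is [1, 11, 11, 13, 17, 24].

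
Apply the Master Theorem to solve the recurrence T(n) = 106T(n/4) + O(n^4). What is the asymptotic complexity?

Master Theorem for T(n) = 106T(n/4) + O(n^4):

a = 106, b = 4, c = 4
log_b(a) = log_4(106) = 3.3640

Case 3: c = 4 > log_4(106) = 3.3640
T(n) = O(n^4) = O(n^4)

For T(n) = 106T(n/4) + O(n^4): log_4(106) = 3.3640. This is Case 3 of the Master Theorem (c > log_b(a), work dominated by root), giving O(n^4).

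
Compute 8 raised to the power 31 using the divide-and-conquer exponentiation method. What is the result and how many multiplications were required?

Computing 8^31 by squaring (build up from 8^1; each line after the first costs one multiplication):

8^1 = 8
8^2 = (8^1)^2 = 8^2 = 64
8^3 = 8 * 8^2 = 8 * 64 = 512
8^6 = (8^3)^2 = 512^2 = 262144
8^7 = 8 * 8^6 = 8 * 262144 = 2097152
8^14 = (8^7)^2 = 2097152^2 = 4398046511104
8^15 = 8 * 8^14 = 8 * 4398046511104 = 35184372088832
8^30 = (8^15)^2 = 35184372088832^2 = 1237940039285380274899124224
8^31 = 8 * 8^30 = 8 * 1237940039285380274899124224 = 9903520314283042199192993792

Result: 9903520314283042199192993792
Multiplications needed: 8 (8 lines after 8^1)

8^31 = 9903520314283042199192993792. Using exponentiation by squaring, this requires 8 multiplications. The key idea: if the exponent is even, square the half-power; if odd, multiply by the base once.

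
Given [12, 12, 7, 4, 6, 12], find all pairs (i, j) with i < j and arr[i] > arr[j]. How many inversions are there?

Finding inversions in [12, 12, 7, 4, 6, 12]:

(0, 2): arr[0]=12 > arr[2]=7
(0, 3): arr[0]=12 > arr[3]=4
(0, 4): arr[0]=12 > arr[4]=6
(1, 2): arr[1]=12 > arr[2]=7
(1, 3): arr[1]=12 > arr[3]=4
(1, 4): arr[1]=12 > arr[4]=6
(2, 3): arr[2]=7 > arr[3]=4
(2, 4): arr[2]=7 > arr[4]=6

Total inversions: 8

The array has 8 inversion(s): (0,2), (0,3), (0,4), (1,2), (1,3), (1,4), (2,3), (2,4). Each pair (i,j) satisfies i < j and arr[i] > arr[j].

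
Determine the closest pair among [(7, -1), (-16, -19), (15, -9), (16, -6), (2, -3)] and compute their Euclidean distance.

Computing all pairwise distances among 5 points:

d((7, -1), (-16, -19)) = 29.2062
d((7, -1), (15, -9)) = 11.3137
d((7, -1), (16, -6)) = 10.2956
d((7, -1), (2, -3)) = 5.3852
d((-16, -19), (15, -9)) = 32.573
d((-16, -19), (16, -6)) = 34.5398
d((-16, -19), (2, -3)) = 24.0832
d((15, -9), (16, -6)) = 3.1623 <-- minimum
d((15, -9), (2, -3)) = 14.3178
d((16, -6), (2, -3)) = 14.3178

Closest pair: (15, -9) and (16, -6) with distance 3.1623

The closest pair is (15, -9) and (16, -6) with Euclidean distance 3.1623. For 5 points, brute-force pairwise comparison is shown above. For large n, the divide-and-conquer algorithm (sort by x, recurse on halves, check the dividing strip) achieves O(n log n).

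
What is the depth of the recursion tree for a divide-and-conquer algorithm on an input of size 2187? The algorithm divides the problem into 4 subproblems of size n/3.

For divide and conquer with division factor 3:

Problem sizes at each level:
Level 0: 2187
Level 1: 729
Level 2: 243
Level 3: 81
Level 4: 27
Level 5: 9
Level 6: 3
Level 7: 1

The root is level 0 and the size-1 base case is level 7 (the tree spans levels 0 through 7, i.e. 8 levels counting the root), so the depth is the number of divisions: log_3(2187) = 7

The recursion tree depth is log_3(2187) = 7. At each level, the problem size is divided by 3, so it takes 7 divisions to reduce to a base case of size 1. The algorithm makes 4 recursive calls at each level.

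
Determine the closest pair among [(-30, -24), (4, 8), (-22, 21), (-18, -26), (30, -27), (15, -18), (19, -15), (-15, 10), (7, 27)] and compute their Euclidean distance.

Computing all pairwise distances among 9 points:

d((-30, -24), (4, 8)) = 46.6905
d((-30, -24), (-22, 21)) = 45.7056
d((-30, -24), (-18, -26)) = 12.1655
d((-30, -24), (30, -27)) = 60.075
d((-30, -24), (15, -18)) = 45.3982
d((-30, -24), (19, -15)) = 49.8197
d((-30, -24), (-15, 10)) = 37.1618
d((-30, -24), (7, 27)) = 63.0079
d((4, 8), (-22, 21)) = 29.0689
d((4, 8), (-18, -26)) = 40.4969
d((4, 8), (30, -27)) = 43.6005
d((4, 8), (15, -18)) = 28.2312
d((4, 8), (19, -15)) = 27.4591
d((4, 8), (-15, 10)) = 19.105
d((4, 8), (7, 27)) = 19.2354
d((-22, 21), (-18, -26)) = 47.1699
d((-22, 21), (30, -27)) = 70.7672
d((-22, 21), (15, -18)) = 53.7587
d((-22, 21), (19, -15)) = 54.5619
d((-22, 21), (-15, 10)) = 13.0384
d((-22, 21), (7, 27)) = 29.6142
d((-18, -26), (30, -27)) = 48.0104
d((-18, -26), (15, -18)) = 33.9559
d((-18, -26), (19, -15)) = 38.6005
d((-18, -26), (-15, 10)) = 36.1248
d((-18, -26), (7, 27)) = 58.6003
d((30, -27), (15, -18)) = 17.4929
d((30, -27), (19, -15)) = 16.2788
d((30, -27), (-15, 10)) = 58.258
d((30, -27), (7, 27)) = 58.6941
d((15, -18), (19, -15)) = 5.0 <-- minimum
d((15, -18), (-15, 10)) = 41.0366
d((15, -18), (7, 27)) = 45.7056
d((19, -15), (-15, 10)) = 42.2019
d((19, -15), (7, 27)) = 43.6807
d((-15, 10), (7, 27)) = 27.8029

Closest pair: (15, -18) and (19, -15) with distance 5.0

The closest pair is (15, -18) and (19, -15) with Euclidean distance 5.0. For 9 points, brute-force pairwise comparison is shown above. For large n, the divide-and-conquer algorithm (sort by x, recurse on halves, check the dividing strip) achieves O(n log n).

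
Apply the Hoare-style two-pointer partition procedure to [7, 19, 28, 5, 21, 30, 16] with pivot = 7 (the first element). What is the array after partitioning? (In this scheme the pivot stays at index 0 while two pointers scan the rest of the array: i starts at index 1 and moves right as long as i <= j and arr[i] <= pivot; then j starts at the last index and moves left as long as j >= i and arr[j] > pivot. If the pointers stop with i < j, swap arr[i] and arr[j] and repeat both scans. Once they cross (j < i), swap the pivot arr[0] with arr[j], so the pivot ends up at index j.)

Hoare-style two-pointer partition with pivot = 7:

Initial array: [7, 19, 28, 5, 21, 30, 16]

Pointers start at i = 1, j = 6.
i stops at index 1 (arr[1]=19 > 7), j stops at index 3 (arr[3]=5 <= 7): swap arr[1] and arr[3], array becomes [7, 5, 28, 19, 21, 30, 16]
i ends at 2, j ends at 1: the pointers have crossed (j < i), so scanning stops.

Swap pivot arr[0] with arr[1] to place pivot at position 1: [5, 7, 28, 19, 21, 30, 16]
Pivot position: 1

After partitioning with pivot 7, the array becomes [5, 7, 28, 19, 21, 30, 16]. The pivot is placed at index 1. All elements to the left of the pivot are <= 7, and all elements to the right are > 7.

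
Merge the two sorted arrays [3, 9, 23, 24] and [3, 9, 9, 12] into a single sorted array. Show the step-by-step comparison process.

Merging process:

Compare 3 vs 3: take 3 from left. Merged: [3]
Compare 9 vs 3: take 3 from right. Merged: [3, 3]
Compare 9 vs 9: take 9 from left. Merged: [3, 3, 9]
Compare 23 vs 9: take 9 from right. Merged: [3, 3, 9, 9]
Compare 23 vs 9: take 9 from right. Merged: [3, 3, 9, 9, 9]
Compare 23 vs 12: take 12 from right. Merged: [3, 3, 9, 9, 9, 12]
Append remaining from left: [23, 24]. Merged: [3, 3, 9, 9, 9, 12, 23, 24]

Final merged array: [3, 3, 9, 9, 9, 12, 23, 24]
Total comparisons: 6

The merged array is [3, 3, 9, 9, 9, 12, 23, 24], requiring 6 comparisons. The merge step runs in O(n) time where n is the total number of elements.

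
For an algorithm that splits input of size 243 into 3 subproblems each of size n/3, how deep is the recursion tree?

For divide and conquer with division factor 3:

Problem sizes at each level:
Level 0: 243
Level 1: 81
Level 2: 27
Level 3: 9
Level 4: 3
Level 5: 1

The root is level 0 and the size-1 base case is level 5 (the tree spans levels 0 through 5, i.e. 6 levels counting the root), so the depth is the number of divisions: log_3(243) = 5

The recursion tree depth is log_3(243) = 5. At each level, the problem size is divided by 3, so it takes 5 divisions to reduce to a base case of size 1. The algorithm makes 3 recursive calls at each level.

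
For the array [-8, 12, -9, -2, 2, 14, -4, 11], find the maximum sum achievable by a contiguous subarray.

Using Kadane's algorithm on [-8, 12, -9, -2, 2, 14, -4, 11]:

Scanning through the array:
Position 1 (value 12): max_ending_here = 12, max_so_far = 12
Position 2 (value -9): max_ending_here = 3, max_so_far = 12
Position 3 (value -2): max_ending_here = 1, max_so_far = 12
Position 4 (value 2): max_ending_here = 3, max_so_far = 12
Position 5 (value 14): max_ending_here = 17, max_so_far = 17
Position 6 (value -4): max_ending_here = 13, max_so_far = 17
Position 7 (value 11): max_ending_here = 24, max_so_far = 24

Maximum subarray: [12, -9, -2, 2, 14, -4, 11]
Maximum sum: 24

The maximum subarray is [12, -9, -2, 2, 14, -4, 11] with sum 24. This subarray runs from index 1 to index 7.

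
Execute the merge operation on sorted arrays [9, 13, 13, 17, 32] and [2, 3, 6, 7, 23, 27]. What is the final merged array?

Merging process:

Compare 9 vs 2: take 2 from right. Merged: [2]
Compare 9 vs 3: take 3 from right. Merged: [2, 3]
Compare 9 vs 6: take 6 from right. Merged: [2, 3, 6]
Compare 9 vs 7: take 7 from right. Merged: [2, 3, 6, 7]
Compare 9 vs 23: take 9 from left. Merged: [2, 3, 6, 7, 9]
Compare 13 vs 23: take 13 from left. Merged: [2, 3, 6, 7, 9, 13]
Compare 13 vs 23: take 13 from left. Merged: [2, 3, 6, 7, 9, 13, 13]
Compare 17 vs 23: take 17 from left. Merged: [2, 3, 6, 7, 9, 13, 13, 17]
Compare 32 vs 23: take 23 from right. Merged: [2, 3, 6, 7, 9, 13, 13, 17, 23]
Compare 32 vs 27: take 27 from right. Merged: [2, 3, 6, 7, 9, 13, 13, 17, 23, 27]
Append remaining from left: [32]. Merged: [2, 3, 6, 7, 9, 13, 13, 17, 23, 27, 32]

Final merged array: [2, 3, 6, 7, 9, 13, 13, 17, 23, 27, 32]
Total comparisons: 10

The merged array is [2, 3, 6, 7, 9, 13, 13, 17, 23, 27, 32], requiring 10 comparisons. The merge step runs in O(n) time where n is the total number of elements.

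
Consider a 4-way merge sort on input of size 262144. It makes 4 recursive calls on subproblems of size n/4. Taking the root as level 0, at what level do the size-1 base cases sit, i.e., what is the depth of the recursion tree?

For divide and conquer with division factor 4:

Problem sizes at each level:
Level 0: 262144
Level 1: 65536
Level 2: 16384
Level 3: 4096
Level 4: 1024
Level 5: 256
Level 6: 64
Level 7: 16
Level 8: 4
Level 9: 1

The root is level 0 and the size-1 base case is level 9 (the tree spans levels 0 through 9, i.e. 10 levels counting the root), so the depth is the number of divisions: log_4(262144) = 9

The recursion tree depth is log_4(262144) = 9. At each level, the problem size is divided by 4, so it takes 9 divisions to reduce to a base case of size 1. The algorithm makes 4 recursive calls at each level.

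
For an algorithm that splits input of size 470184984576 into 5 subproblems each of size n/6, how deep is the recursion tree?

For divide and conquer with division factor 6:

Problem sizes at each level:
Level 0: 470184984576
Level 1: 78364164096
Level 2: 13060694016
Level 3: 2176782336
Level 4: 362797056
Level 5: 60466176
Level 6: 10077696
Level 7: 1679616
Level 8: 279936
Level 9: 46656
Level 10: 7776
Level 11: 1296
Level 12: 216
Level 13: 36
Level 14: 6
Level 15: 1

The root is level 0 and the size-1 base case is level 15 (the tree spans levels 0 through 15, i.e. 16 levels counting the root), so the depth is the number of divisions: log_6(470184984576) = 15

The recursion tree depth is log_6(470184984576) = 15. At each level, the problem size is divided by 6, so it takes 15 divisions to reduce to a base case of size 1. The algorithm makes 5 recursive calls at each level.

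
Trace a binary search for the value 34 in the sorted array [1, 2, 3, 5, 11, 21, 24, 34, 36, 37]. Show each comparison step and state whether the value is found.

Binary search for 34 in [1, 2, 3, 5, 11, 21, 24, 34, 36, 37]:

lo=0, hi=9, mid=4, arr[mid]=11 -> 11 < 34, search right half
lo=5, hi=9, mid=7, arr[mid]=34 -> Found target at index 7!

Binary search finds 34 at index 7 after 2 comparisons. The search repeatedly halves the search space by comparing with the middle element.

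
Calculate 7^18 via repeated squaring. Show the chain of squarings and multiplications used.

Computing 7^18 by squaring (build up from 7^1; each line after the first costs one multiplication):

7^1 = 7
7^2 = (7^1)^2 = 7^2 = 49
7^4 = (7^2)^2 = 49^2 = 2401
7^8 = (7^4)^2 = 2401^2 = 5764801
7^9 = 7 * 7^8 = 7 * 5764801 = 40353607
7^18 = (7^9)^2 = 40353607^2 = 1628413597910449

Result: 1628413597910449
Multiplications needed: 5 (5 lines after 7^1)

7^18 = 1628413597910449. Using exponentiation by squaring, this requires 5 multiplications. The key idea: if the exponent is even, square the half-power; if odd, multiply by the base once.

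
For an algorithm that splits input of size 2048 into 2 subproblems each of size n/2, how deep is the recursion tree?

For divide and conquer with division factor 2:

Problem sizes at each level:
Level 0: 2048
Level 1: 1024
Level 2: 512
Level 3: 256
Level 4: 128
Level 5: 64
Level 6: 32
Level 7: 16
Level 8: 8
Level 9: 4
Level 10: 2
Level 11: 1

The root is level 0 and the size-1 base case is level 11 (the tree spans levels 0 through 11, i.e. 12 levels counting the root), so the depth is the number of divisions: log_2(2048) = 11

The recursion tree depth is log_2(2048) = 11. At each level, the problem size is divided by 2, so it takes 11 divisions to reduce to a base case of size 1. The algorithm makes 2 recursive calls at each level.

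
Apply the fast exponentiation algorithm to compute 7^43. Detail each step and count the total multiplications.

Computing 7^43 by squaring (build up from 7^1; each line after the first costs one multiplication):

7^1 = 7
7^2 = (7^1)^2 = 7^2 = 49
7^4 = (7^2)^2 = 49^2 = 2401
7^5 = 7 * 7^4 = 7 * 2401 = 16807
7^10 = (7^5)^2 = 16807^2 = 282475249
7^20 = (7^10)^2 = 282475249^2 = 79792266297612001
7^21 = 7 * 7^20 = 7 * 79792266297612001 = 558545864083284007
7^42 = (7^21)^2 = 558545864083284007^2 = 311973482284542371301330321821976049
7^43 = 7 * 7^42 = 7 * 311973482284542371301330321821976049 = 2183814375991796599109312252753832343

Result: 2183814375991796599109312252753832343
Multiplications needed: 8 (8 lines after 7^1)

7^43 = 2183814375991796599109312252753832343. Using exponentiation by squaring, this requires 8 multiplications. The key idea: if the exponent is even, square the half-power; if odd, multiply by the base once.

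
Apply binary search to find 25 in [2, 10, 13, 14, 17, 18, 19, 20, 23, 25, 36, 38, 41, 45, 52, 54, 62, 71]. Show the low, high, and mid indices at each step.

Binary search for 25 in [2, 10, 13, 14, 17, 18, 19, 20, 23, 25, 36, 38, 41, 45, 52, 54, 62, 71]:

lo=0, hi=17, mid=8, arr[mid]=23 -> 23 < 25, search right half
lo=9, hi=17, mid=13, arr[mid]=45 -> 45 > 25, search left half
lo=9, hi=12, mid=10, arr[mid]=36 -> 36 > 25, search left half
lo=9, hi=9, mid=9, arr[mid]=25 -> Found target at index 9!

Binary search finds 25 at index 9 after 4 comparisons. The search repeatedly halves the search space by comparing with the middle element.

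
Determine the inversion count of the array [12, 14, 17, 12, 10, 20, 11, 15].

Finding inversions in [12, 14, 17, 12, 10, 20, 11, 15]:

(0, 4): arr[0]=12 > arr[4]=10
(0, 6): arr[0]=12 > arr[6]=11
(1, 3): arr[1]=14 > arr[3]=12
(1, 4): arr[1]=14 > arr[4]=10
(1, 6): arr[1]=14 > arr[6]=11
(2, 3): arr[2]=17 > arr[3]=12
(2, 4): arr[2]=17 > arr[4]=10
(2, 6): arr[2]=17 > arr[6]=11
(2, 7): arr[2]=17 > arr[7]=15
(3, 4): arr[3]=12 > arr[4]=10
(3, 6): arr[3]=12 > arr[6]=11
(5, 6): arr[5]=20 > arr[6]=11
(5, 7): arr[5]=20 > arr[7]=15

Total inversions: 13

The array has 13 inversion(s): (0,4), (0,6), (1,3), (1,4), (1,6), (2,3), (2,4), (2,6), (2,7), (3,4), (3,6), (5,6), (5,7). Each pair (i,j) satisfies i < j and arr[i] > arr[j].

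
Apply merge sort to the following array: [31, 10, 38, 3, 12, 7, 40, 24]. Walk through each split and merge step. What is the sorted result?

Merge sort trace:

Split: [31, 10, 38, 3, 12, 7, 40, 24] -> [31, 10, 38, 3] and [12, 7, 40, 24]
  Split: [31, 10, 38, 3] -> [31, 10] and [38, 3]
    Split: [31, 10] -> [31] and [10]
    Merge: [31] + [10] -> [10, 31]
    Split: [38, 3] -> [38] and [3]
    Merge: [38] + [3] -> [3, 38]
  Merge: [10, 31] + [3, 38] -> [3, 10, 31, 38]
  Split: [12, 7, 40, 24] -> [12, 7] and [40, 24]
    Split: [12, 7] -> [12] and [7]
    Merge: [12] + [7] -> [7, 12]
    Split: [40, 24] -> [40] and [24]
    Merge: [40] + [24] -> [24, 40]
  Merge: [7, 12] + [24, 40] -> [7, 12, 24, 40]
Merge: [3, 10, 31, 38] + [7, 12, 24, 40] -> [3, 7, 10, 12, 24, 31, 38, 40]

Final sorted array: [3, 7, 10, 12, 24, 31, 38, 40]

The merge sort proceeds by recursively splitting the array and merging sorted halves.
After all merges, the sorted array is [3, 7, 10, 12, 24, 31, 38, 40].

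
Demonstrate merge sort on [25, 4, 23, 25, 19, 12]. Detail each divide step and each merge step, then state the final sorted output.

Merge sort trace:

Split: [25, 4, 23, 25, 19, 12] -> [25, 4, 23] and [25, 19, 12]
  Split: [25, 4, 23] -> [25] and [4, 23]
    Split: [4, 23] -> [4] and [23]
    Merge: [4] + [23] -> [4, 23]
  Merge: [25] + [4, 23] -> [4, 23, 25]
  Split: [25, 19, 12] -> [25] and [19, 12]
    Split: [19, 12] -> [19] and [12]
    Merge: [19] + [12] -> [12, 19]
  Merge: [25] + [12, 19] -> [12, 19, 25]
Merge: [4, 23, 25] + [12, 19, 25] -> [4, 12, 19, 23, 25, 25]

Final sorted array: [4, 12, 19, 23, 25, 25]

The merge sort proceeds by recursively splitting the array and merging sorted halves.
After all merges, the sorted array is [4, 12, 19, 23, 25, 25].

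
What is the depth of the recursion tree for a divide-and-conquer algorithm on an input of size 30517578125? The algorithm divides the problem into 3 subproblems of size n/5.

For divide and conquer with division factor 5:

Problem sizes at each level:
Level 0: 30517578125
Level 1: 6103515625
Level 2: 1220703125
Level 3: 244140625
Level 4: 48828125
Level 5: 9765625
Level 6: 1953125
Level 7: 390625
Level 8: 78125
Level 9: 15625
Level 10: 3125
Level 11: 625
Level 12: 125
Level 13: 25
Level 14: 5
Level 15: 1

The root is level 0 and the size-1 base case is level 15 (the tree spans levels 0 through 15, i.e. 16 levels counting the root), so the depth is the number of divisions: log_5(30517578125) = 15

The recursion tree depth is log_5(30517578125) = 15. At each level, the problem size is divided by 5, so it takes 15 divisions to reduce to a base case of size 1. The algorithm makes 3 recursive calls at each level.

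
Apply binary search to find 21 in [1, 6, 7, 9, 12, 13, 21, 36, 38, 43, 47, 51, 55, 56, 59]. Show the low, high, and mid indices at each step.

Binary search for 21 in [1, 6, 7, 9, 12, 13, 21, 36, 38, 43, 47, 51, 55, 56, 59]:

lo=0, hi=14, mid=7, arr[mid]=36 -> 36 > 21, search left half
lo=0, hi=6, mid=3, arr[mid]=9 -> 9 < 21, search right half
lo=4, hi=6, mid=5, arr[mid]=13 -> 13 < 21, search right half
lo=6, hi=6, mid=6, arr[mid]=21 -> Found target at index 6!

Binary search finds 21 at index 6 after 4 comparisons. The search repeatedly halves the search space by comparing with the middle element.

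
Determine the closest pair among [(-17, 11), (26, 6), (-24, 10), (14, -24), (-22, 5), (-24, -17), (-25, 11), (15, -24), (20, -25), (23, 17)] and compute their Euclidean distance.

Computing all pairwise distances among 10 points:

d((-17, 11), (26, 6)) = 43.2897
d((-17, 11), (-24, 10)) = 7.0711
d((-17, 11), (14, -24)) = 46.7547
d((-17, 11), (-22, 5)) = 7.8102
d((-17, 11), (-24, -17)) = 28.8617
d((-17, 11), (-25, 11)) = 8.0
d((-17, 11), (15, -24)) = 47.4236
d((-17, 11), (20, -25)) = 51.6236
d((-17, 11), (23, 17)) = 40.4475
d((26, 6), (-24, 10)) = 50.1597
d((26, 6), (14, -24)) = 32.311
d((26, 6), (-22, 5)) = 48.0104
d((26, 6), (-24, -17)) = 55.0364
d((26, 6), (-25, 11)) = 51.2445
d((26, 6), (15, -24)) = 31.9531
d((26, 6), (20, -25)) = 31.5753
d((26, 6), (23, 17)) = 11.4018
d((-24, 10), (14, -24)) = 50.9902
d((-24, 10), (-22, 5)) = 5.3852
d((-24, 10), (-24, -17)) = 27.0
d((-24, 10), (-25, 11)) = 1.4142
d((-24, 10), (15, -24)) = 51.7397
d((-24, 10), (20, -25)) = 56.2228
d((-24, 10), (23, 17)) = 47.5184
d((14, -24), (-22, 5)) = 46.2277
d((14, -24), (-24, -17)) = 38.6394
d((14, -24), (-25, 11)) = 52.4023
d((14, -24), (15, -24)) = 1.0 <-- minimum
d((14, -24), (20, -25)) = 6.0828
d((14, -24), (23, 17)) = 41.9762
d((-22, 5), (-24, -17)) = 22.0907
d((-22, 5), (-25, 11)) = 6.7082
d((-22, 5), (15, -24)) = 47.0106
d((-22, 5), (20, -25)) = 51.614
d((-22, 5), (23, 17)) = 46.5725
d((-24, -17), (-25, 11)) = 28.0179
d((-24, -17), (15, -24)) = 39.6232
d((-24, -17), (20, -25)) = 44.7214
d((-24, -17), (23, 17)) = 58.0086
d((-25, 11), (15, -24)) = 53.1507
d((-25, 11), (20, -25)) = 57.6281
d((-25, 11), (23, 17)) = 48.3735
d((15, -24), (20, -25)) = 5.099
d((15, -24), (23, 17)) = 41.7732
d((20, -25), (23, 17)) = 42.107

Closest pair: (14, -24) and (15, -24) with distance 1.0

The closest pair is (14, -24) and (15, -24) with Euclidean distance 1.0. For 10 points, brute-force pairwise comparison is shown above. For large n, the divide-and-conquer algorithm (sort by x, recurse on halves, check the dividing strip) achieves O(n log n).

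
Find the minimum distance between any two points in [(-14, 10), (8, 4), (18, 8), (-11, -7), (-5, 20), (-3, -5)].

Computing all pairwise distances among 6 points:

d((-14, 10), (8, 4)) = 22.8035
d((-14, 10), (18, 8)) = 32.0624
d((-14, 10), (-11, -7)) = 17.2627
d((-14, 10), (-5, 20)) = 13.4536
d((-14, 10), (-3, -5)) = 18.6011
d((8, 4), (18, 8)) = 10.7703
d((8, 4), (-11, -7)) = 21.9545
d((8, 4), (-5, 20)) = 20.6155
d((8, 4), (-3, -5)) = 14.2127
d((18, 8), (-11, -7)) = 32.6497
d((18, 8), (-5, 20)) = 25.9422
d((18, 8), (-3, -5)) = 24.6982
d((-11, -7), (-5, 20)) = 27.6586
d((-11, -7), (-3, -5)) = 8.2462 <-- minimum
d((-5, 20), (-3, -5)) = 25.0799

Closest pair: (-11, -7) and (-3, -5) with distance 8.2462

The closest pair is (-11, -7) and (-3, -5) with Euclidean distance 8.2462. For 6 points, brute-force pairwise comparison is shown above. For large n, the divide-and-conquer algorithm (sort by x, recurse on halves, check the dividing strip) achieves O(n log n).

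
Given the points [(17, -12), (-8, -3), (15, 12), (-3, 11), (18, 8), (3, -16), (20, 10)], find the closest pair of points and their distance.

Computing all pairwise distances among 7 points:

d((17, -12), (-8, -3)) = 26.5707
d((17, -12), (15, 12)) = 24.0832
d((17, -12), (-3, 11)) = 30.4795
d((17, -12), (18, 8)) = 20.025
d((17, -12), (3, -16)) = 14.5602
d((17, -12), (20, 10)) = 22.2036
d((-8, -3), (15, 12)) = 27.4591
d((-8, -3), (-3, 11)) = 14.8661
d((-8, -3), (18, 8)) = 28.2312
d((-8, -3), (3, -16)) = 17.0294
d((-8, -3), (20, 10)) = 30.8707
d((15, 12), (-3, 11)) = 18.0278
d((15, 12), (18, 8)) = 5.0
d((15, 12), (3, -16)) = 30.4631
d((15, 12), (20, 10)) = 5.3852
d((-3, 11), (18, 8)) = 21.2132
d((-3, 11), (3, -16)) = 27.6586
d((-3, 11), (20, 10)) = 23.0217
d((18, 8), (3, -16)) = 28.3019
d((18, 8), (20, 10)) = 2.8284 <-- minimum
d((3, -16), (20, 10)) = 31.0644

Closest pair: (18, 8) and (20, 10) with distance 2.8284

The closest pair is (18, 8) and (20, 10) with Euclidean distance 2.8284. For 7 points, brute-force pairwise comparison is shown above. For large n, the divide-and-conquer algorithm (sort by x, recurse on halves, check the dividing strip) achieves O(n log n).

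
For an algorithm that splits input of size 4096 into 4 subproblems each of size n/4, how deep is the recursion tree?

For divide and conquer with division factor 4:

Problem sizes at each level:
Level 0: 4096
Level 1: 1024
Level 2: 256
Level 3: 64
Level 4: 16
Level 5: 4
Level 6: 1

The root is level 0 and the size-1 base case is level 6 (the tree spans levels 0 through 6, i.e. 7 levels counting the root), so the depth is the number of divisions: log_4(4096) = 6

The recursion tree depth is log_4(4096) = 6. At each level, the problem size is divided by 4, so it takes 6 divisions to reduce to a base case of size 1. The algorithm makes 4 recursive calls at each level.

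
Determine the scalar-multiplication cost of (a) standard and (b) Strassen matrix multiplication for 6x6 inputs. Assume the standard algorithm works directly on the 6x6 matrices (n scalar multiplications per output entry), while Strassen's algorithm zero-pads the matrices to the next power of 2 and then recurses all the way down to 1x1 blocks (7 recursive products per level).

Matrix multiplication for 6x6 matrices:

Strassen's algorithm requires power-of-2 dimensions. Pad 6x6 to 8x8 (next power of 2).

Standard algorithm: 6^3 = 216 multiplications
Strassen's algorithm: 7^(log2(8)) = 7^3 = 343 multiplications
Difference: 216 - 343 = -127 (Strassen uses MORE here due to padding overhead — for small or just-over-power-of-2 n, padding can outweigh the per-level savings)

Standard: 216 multiplications (6^3). Strassen: 343 multiplications (7^3, after padding to 8x8). Strassen reduces 8 recursive multiplications to 7 at each level.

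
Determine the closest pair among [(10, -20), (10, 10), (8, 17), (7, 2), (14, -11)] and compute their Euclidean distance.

Computing all pairwise distances among 5 points:

d((10, -20), (10, 10)) = 30.0
d((10, -20), (8, 17)) = 37.054
d((10, -20), (7, 2)) = 22.2036
d((10, -20), (14, -11)) = 9.8489
d((10, 10), (8, 17)) = 7.2801 <-- minimum
d((10, 10), (7, 2)) = 8.544
d((10, 10), (14, -11)) = 21.3776
d((8, 17), (7, 2)) = 15.0333
d((8, 17), (14, -11)) = 28.6356
d((7, 2), (14, -11)) = 14.7648

Closest pair: (10, 10) and (8, 17) with distance 7.2801

The closest pair is (10, 10) and (8, 17) with Euclidean distance 7.2801. For 5 points, brute-force pairwise comparison is shown above. For large n, the divide-and-conquer algorithm (sort by x, recurse on halves, check the dividing strip) achieves O(n log n).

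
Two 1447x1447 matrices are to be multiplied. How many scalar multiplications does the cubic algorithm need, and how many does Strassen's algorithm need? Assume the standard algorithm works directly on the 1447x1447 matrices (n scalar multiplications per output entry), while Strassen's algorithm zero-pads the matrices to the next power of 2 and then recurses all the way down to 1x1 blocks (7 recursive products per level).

Matrix multiplication for 1447x1447 matrices:

Strassen's algorithm requires power-of-2 dimensions. Pad 1447x1447 to 2048x2048 (next power of 2).

Standard algorithm: 1447^3 = 3029741623 multiplications
Strassen's algorithm: 7^(log2(2048)) = 7^11 = 1977326743 multiplications
Savings: 3029741623 - 1977326743 = 1052414880 multiplications

Standard: 3029741623 multiplications (1447^3). Strassen: 1977326743 multiplications (7^11, after padding to 2048x2048). Strassen reduces 8 recursive multiplications to 7 at each level.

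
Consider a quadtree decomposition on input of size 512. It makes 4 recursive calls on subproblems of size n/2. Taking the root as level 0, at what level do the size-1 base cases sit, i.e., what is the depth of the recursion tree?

For divide and conquer with division factor 2:

Problem sizes at each level:
Level 0: 512
Level 1: 256
Level 2: 128
Level 3: 64
Level 4: 32
Level 5: 16
Level 6: 8
Level 7: 4
Level 8: 2
Level 9: 1

The root is level 0 and the size-1 base case is level 9 (the tree spans levels 0 through 9, i.e. 10 levels counting the root), so the depth is the number of divisions: log_2(512) = 9

The recursion tree depth is log_2(512) = 9. At each level, the problem size is divided by 2, so it takes 9 divisions to reduce to a base case of size 1. The algorithm makes 4 recursive calls at each level.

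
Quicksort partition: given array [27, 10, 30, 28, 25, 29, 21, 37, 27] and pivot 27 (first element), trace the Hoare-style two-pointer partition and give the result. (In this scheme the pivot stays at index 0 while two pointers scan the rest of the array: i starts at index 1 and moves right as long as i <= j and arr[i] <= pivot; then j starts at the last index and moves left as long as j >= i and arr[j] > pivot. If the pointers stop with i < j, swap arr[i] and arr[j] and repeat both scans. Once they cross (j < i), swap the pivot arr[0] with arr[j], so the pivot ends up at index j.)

Hoare-style two-pointer partition with pivot = 27:

Initial array: [27, 10, 30, 28, 25, 29, 21, 37, 27]

Pointers start at i = 1, j = 8.
i stops at index 2 (arr[2]=30 > 27), j stops at index 8 (arr[8]=27 <= 27): swap arr[2] and arr[8], array becomes [27, 10, 27, 28, 25, 29, 21, 37, 30]
i stops at index 3 (arr[3]=28 > 27), j stops at index 6 (arr[6]=21 <= 27): swap arr[3] and arr[6], array becomes [27, 10, 27, 21, 25, 29, 28, 37, 30]
i ends at 5, j ends at 4: the pointers have crossed (j < i), so scanning stops.

Swap pivot arr[0] with arr[4] to place pivot at position 4: [25, 10, 27, 21, 27, 29, 28, 37, 30]
Pivot position: 4

After partitioning with pivot 27, the array becomes [25, 10, 27, 21, 27, 29, 28, 37, 30]. The pivot is placed at index 4. All elements to the left of the pivot are <= 27, and all elements to the right are > 27.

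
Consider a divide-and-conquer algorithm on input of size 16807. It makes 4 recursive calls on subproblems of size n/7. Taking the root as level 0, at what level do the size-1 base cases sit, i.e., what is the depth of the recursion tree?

For divide and conquer with division factor 7:

Problem sizes at each level:
Level 0: 16807
Level 1: 2401
Level 2: 343
Level 3: 49
Level 4: 7
Level 5: 1

The root is level 0 and the size-1 base case is level 5 (the tree spans levels 0 through 5, i.e. 6 levels counting the root), so the depth is the number of divisions: log_7(16807) = 5

The recursion tree depth is log_7(16807) = 5. At each level, the problem size is divided by 7, so it takes 5 divisions to reduce to a base case of size 1. The algorithm makes 4 recursive calls at each level.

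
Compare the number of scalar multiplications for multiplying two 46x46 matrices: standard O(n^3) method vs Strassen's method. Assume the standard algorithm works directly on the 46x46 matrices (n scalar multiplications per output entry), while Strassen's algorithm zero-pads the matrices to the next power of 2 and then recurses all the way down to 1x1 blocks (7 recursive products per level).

Matrix multiplication for 46x46 matrices:

Strassen's algorithm requires power-of-2 dimensions. Pad 46x46 to 64x64 (next power of 2).

Standard algorithm: 46^3 = 97336 multiplications
Strassen's algorithm: 7^(log2(64)) = 7^6 = 117649 multiplications
Difference: 97336 - 117649 = -20313 (Strassen uses MORE here due to padding overhead — for small or just-over-power-of-2 n, padding can outweigh the per-level savings)

Standard: 97336 multiplications (46^3). Strassen: 117649 multiplications (7^6, after padding to 64x64). Strassen reduces 8 recursive multiplications to 7 at each level.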